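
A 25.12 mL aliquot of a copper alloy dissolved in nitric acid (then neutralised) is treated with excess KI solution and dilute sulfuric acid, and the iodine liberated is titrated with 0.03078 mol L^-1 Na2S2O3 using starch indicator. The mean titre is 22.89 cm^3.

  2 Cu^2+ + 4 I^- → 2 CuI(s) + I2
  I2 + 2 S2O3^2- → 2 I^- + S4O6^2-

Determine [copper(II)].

0.02805 mol/L

n(S2O3^2-) = 0.02289 × 0.03078 = 7.046 × 10^-4 mol
n(I2) = n(S2O3^2-)/2 = 3.523 × 10^-4 mol
From the 2:1 ratio, n(Cu2+) in the aliquot = 2/1 × 3.523 × 10^-4 = 7.046 × 10^-4 mol
[Cu2+] = 7.046 × 10^-4 / 0.02512 = 0.02805 mol/L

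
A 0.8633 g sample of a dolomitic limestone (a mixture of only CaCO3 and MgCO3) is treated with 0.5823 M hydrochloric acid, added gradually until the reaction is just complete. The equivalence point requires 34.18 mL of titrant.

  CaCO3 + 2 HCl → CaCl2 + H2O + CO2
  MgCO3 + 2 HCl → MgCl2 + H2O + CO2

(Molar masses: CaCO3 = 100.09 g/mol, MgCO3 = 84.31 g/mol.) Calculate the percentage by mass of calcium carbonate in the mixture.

17.85 %

n(HCl) = 0.03418 × 0.5823 = 0.01990 mol
Let x = n(CaCO3), y = n(MgCO3).
Titrant: 2x + 2y = 0.01990;  mass: 100.09x + 84.31y = 0.8633
Solving, x = 1.539 × 10^-3 mol, y = 8.412 × 10^-3 mol
mass of CaCO3 = 1.539 × 10^-3 × 100.09 = 0.1541 g
% CaCO3 = 0.1541 / 0.8633 × 100 = 17.85 %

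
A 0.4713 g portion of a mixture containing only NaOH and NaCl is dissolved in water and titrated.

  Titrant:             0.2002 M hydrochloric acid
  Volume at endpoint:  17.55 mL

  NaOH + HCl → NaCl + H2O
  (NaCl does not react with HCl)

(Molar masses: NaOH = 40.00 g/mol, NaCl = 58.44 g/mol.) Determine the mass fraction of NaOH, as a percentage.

29.82 %

n(HCl) = 0.01755 × 0.2002 = 3.514 × 10^-3 mol
Let x = n(NaOH), y = n(NaCl).
Titrant: 1x = 3.514 × 10^-3;  mass: 40.00x + 58.44y = 0.4713
Solving, x = 3.514 × 10^-3 mol, y = 5.660 × 10^-3 mol
mass of NaOH = 3.514 × 10^-3 × 40.00 = 0.1405 g
% NaOH = 0.1405 / 0.4713 × 100 = 29.82 %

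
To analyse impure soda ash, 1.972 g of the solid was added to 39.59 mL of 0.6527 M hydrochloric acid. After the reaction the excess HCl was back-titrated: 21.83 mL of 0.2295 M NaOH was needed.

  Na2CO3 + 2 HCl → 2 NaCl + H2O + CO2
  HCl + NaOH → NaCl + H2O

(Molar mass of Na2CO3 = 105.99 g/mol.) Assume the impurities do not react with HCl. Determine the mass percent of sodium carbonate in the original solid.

55.98 %

n(HCl) added = 0.03959 × 0.6527 = 0.02584 mol
n(NaOH) used in back-titration = 0.02183 × 0.2295 = 5.010 × 10^-3 mol
n(HCl) left over = 5.010 × 10^-3 mol (1:1 ratio)
n(HCl) consumed by analyte = 0.02584 − 5.010 × 10^-3 = 0.02083 mol
From the 1:2 ratio, n(Na2CO3) = 1/2 × 0.02083 = 0.01042 mol
mass of Na2CO3 = 0.01042 × 105.99 = 1.104 g
% Na2CO3 = 1.104 / 1.972 × 100 = 55.98 %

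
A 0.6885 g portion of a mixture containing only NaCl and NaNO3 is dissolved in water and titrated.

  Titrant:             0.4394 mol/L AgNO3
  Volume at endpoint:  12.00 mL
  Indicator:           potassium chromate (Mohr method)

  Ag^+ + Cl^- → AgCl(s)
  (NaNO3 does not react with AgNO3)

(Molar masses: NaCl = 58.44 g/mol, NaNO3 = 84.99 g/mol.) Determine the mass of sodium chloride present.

n(AgNO3) = 0.01200 × 0.4394 = 5.273 × 10^-3 mol
Let x = n(NaCl), y = n(NaNO3).
Titrant: 1x = 5.273 × 10^-3;  mass: 58.44x + 84.99y = 0.6885
Solving, x = 5.273 × 10^-3 mol, y = 4.475 × 10^-3 mol
mass of NaCl = 5.273 × 10^-3 × 58.44 = 0.3081 g

0.3081 g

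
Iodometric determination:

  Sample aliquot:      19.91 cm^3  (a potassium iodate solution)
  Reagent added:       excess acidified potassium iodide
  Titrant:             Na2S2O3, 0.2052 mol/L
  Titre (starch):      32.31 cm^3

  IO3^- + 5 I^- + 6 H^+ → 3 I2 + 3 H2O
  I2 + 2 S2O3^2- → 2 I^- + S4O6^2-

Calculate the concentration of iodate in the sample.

0.05550 mol/L

n(S2O3^2-) = 0.03231 × 0.2052 = 6.630 × 10^-3 mol
n(I2) = n(S2O3^2-)/2 = 3.315 × 10^-3 mol
From the 1:3 ratio, n(IO3^-) in the aliquot = 1/3 × 3.315 × 10^-3 = 1.105 × 10^-3 mol
[IO3^-] = 1.105 × 10^-3 / 0.01991 = 0.05550 mol/L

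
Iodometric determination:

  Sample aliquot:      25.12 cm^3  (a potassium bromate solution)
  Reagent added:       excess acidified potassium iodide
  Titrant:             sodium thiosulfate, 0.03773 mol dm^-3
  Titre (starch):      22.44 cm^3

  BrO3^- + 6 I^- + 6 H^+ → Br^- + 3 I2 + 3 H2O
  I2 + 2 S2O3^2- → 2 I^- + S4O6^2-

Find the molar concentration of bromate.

n(S2O3^2-) = 0.02244 × 0.03773 = 8.467 × 10^-4 mol
n(I2) = n(S2O3^2-)/2 = 4.233 × 10^-4 mol
From the 1:3 ratio, n(BrO3^-) in the aliquot = 1/3 × 4.233 × 10^-4 = 1.411 × 10^-4 mol
[BrO3^-] = 1.411 × 10^-4 / 0.02512 = 0.005617 mol/L

0.005617 mol/L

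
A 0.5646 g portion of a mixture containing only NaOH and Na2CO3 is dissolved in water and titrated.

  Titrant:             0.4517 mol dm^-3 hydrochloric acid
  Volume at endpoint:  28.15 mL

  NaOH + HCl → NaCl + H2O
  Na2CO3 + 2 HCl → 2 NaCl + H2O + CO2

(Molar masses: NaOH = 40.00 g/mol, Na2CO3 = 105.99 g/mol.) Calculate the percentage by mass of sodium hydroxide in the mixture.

59.56 %

n(HCl) = 0.02815 × 0.4517 = 0.01272 mol
Let x = n(NaOH), y = n(Na2CO3).
Titrant: 1x + 2y = 0.01272;  mass: 40.00x + 105.99y = 0.5646
Solving, x = 8.407 × 10^-3 mol, y = 2.154 × 10^-3 mol
mass of NaOH = 8.407 × 10^-3 × 40.00 = 0.3363 g
% NaOH = 0.3363 / 0.5646 × 100 = 59.56 %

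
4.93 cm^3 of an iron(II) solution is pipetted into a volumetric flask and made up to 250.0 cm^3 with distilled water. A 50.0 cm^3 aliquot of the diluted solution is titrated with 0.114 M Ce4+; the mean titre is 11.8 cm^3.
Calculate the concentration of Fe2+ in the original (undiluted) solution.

1.36 M

Ce^4+ + Fe^2+ → Ce^3+ + Fe^3+
n(Ce4+) = 0.0118 × 0.114 = 1.35 × 10^-3 mol
n(Fe2+) in the aliquot = 1.35 × 10^-3 mol (1:1 ratio)
[Fe2+]_dilute = 1.35 × 10^-3 / 0.0500 = 0.0269 mol/L
Dilution factor = 250.0 / 4.93 = 50.71
[Fe2+]_stock = 0.0269 × 50.71 = 1.36 mol/L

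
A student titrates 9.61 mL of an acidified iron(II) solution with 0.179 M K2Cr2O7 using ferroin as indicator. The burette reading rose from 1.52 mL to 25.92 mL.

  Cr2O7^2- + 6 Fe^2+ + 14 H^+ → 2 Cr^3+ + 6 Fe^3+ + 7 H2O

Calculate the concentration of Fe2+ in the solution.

n(K2Cr2O7) = 0.0244 L × 0.179 mol/L = 4.37 × 10^-3 mol
From the 6:1 mole ratio, n(Fe2+) = 6/1 × 4.37 × 10^-3 = 0.0262 mol
[Fe2+] = 0.0262 mol / 0.00961 L = 2.73 mol/L

2.73 M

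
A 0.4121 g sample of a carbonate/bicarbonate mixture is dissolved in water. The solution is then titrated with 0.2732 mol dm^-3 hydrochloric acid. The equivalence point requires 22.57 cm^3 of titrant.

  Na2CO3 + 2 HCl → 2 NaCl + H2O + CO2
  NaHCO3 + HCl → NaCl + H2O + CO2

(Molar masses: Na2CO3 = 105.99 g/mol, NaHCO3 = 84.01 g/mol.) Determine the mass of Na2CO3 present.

n(HCl) = 0.02257 × 0.2732 = 6.166 × 10^-3 mol
Let x = n(Na2CO3), y = n(NaHCO3).
Titrant: 2x + 1y = 6.166 × 10^-3;  mass: 105.99x + 84.01y = 0.4121
Solving, x = 1.707 × 10^-3 mol, y = 2.751 × 10^-3 mol
mass of Na2CO3 = 1.707 × 10^-3 × 105.99 = 0.1810 g

0.1810 g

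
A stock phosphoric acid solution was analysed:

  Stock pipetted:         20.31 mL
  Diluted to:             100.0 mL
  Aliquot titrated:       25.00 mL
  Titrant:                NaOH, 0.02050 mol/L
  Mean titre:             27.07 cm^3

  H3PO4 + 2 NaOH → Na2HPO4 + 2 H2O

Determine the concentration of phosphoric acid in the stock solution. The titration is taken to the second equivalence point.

n(NaOH) = 0.02707 × 0.02050 = 5.549 × 10^-4 mol
From the 1:2 ratio, n(H3PO4) in the aliquot = 1/2 × 5.549 × 10^-4 = 2.775 × 10^-4 mol
[H3PO4]_dilute = 2.775 × 10^-4 / 0.02500 = 0.01110 mol/L
Dilution factor = 100.0 / 20.31 = 4.924
[H3PO4]_stock = 0.01110 × 4.924 = 0.05465 mol/L

0.05465 mol/L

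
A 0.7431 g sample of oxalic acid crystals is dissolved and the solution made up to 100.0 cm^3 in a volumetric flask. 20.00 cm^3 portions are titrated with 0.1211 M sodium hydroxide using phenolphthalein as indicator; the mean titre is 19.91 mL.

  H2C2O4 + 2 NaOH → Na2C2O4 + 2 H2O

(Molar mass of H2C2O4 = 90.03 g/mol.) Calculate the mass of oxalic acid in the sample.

0.5427 g

n(NaOH) per titration = 0.01991 × 0.1211 = 2.411 × 10^-3 mol
From the 1:2 ratio, n(H2C2O4) in each aliquot = 1/2 × 2.411 × 10^-3 = 1.206 × 10^-3 mol
n(H2C2O4) in the whole flask = 1.206 × 10^-3 × 100.0/20.00 = 6.028 × 10^-3 mol
mass of H2C2O4 = 6.028 × 10^-3 × 90.03 = 0.5427 g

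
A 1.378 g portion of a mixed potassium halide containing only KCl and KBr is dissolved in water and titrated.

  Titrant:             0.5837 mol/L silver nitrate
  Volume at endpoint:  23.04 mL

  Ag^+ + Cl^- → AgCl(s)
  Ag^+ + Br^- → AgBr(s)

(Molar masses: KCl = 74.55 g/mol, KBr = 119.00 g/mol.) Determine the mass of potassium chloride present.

0.3729 g

n(AgNO3) = 0.02304 × 0.5837 = 0.01345 mol
Let x = n(KCl), y = n(KBr).
Titrant: 1x + 1y = 0.01345;  mass: 74.55x + 119.00y = 1.378
Solving, x = 5.003 × 10^-3 mol, y = 8.446 × 10^-3 mol
mass of KCl = 5.003 × 10^-3 × 74.55 = 0.3729 g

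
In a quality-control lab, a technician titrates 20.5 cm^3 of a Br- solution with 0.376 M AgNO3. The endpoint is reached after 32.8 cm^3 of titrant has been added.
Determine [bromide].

Ag^+ + Br^- → AgBr(s)
n(AgNO3) = 0.0328 L × 0.376 mol/L = 0.0123 mol
n(Br-) = 0.0123 mol (1:1 mole ratio)
[Br-] = 0.0123 mol / 0.0205 L = 0.602 mol/L

0.602 M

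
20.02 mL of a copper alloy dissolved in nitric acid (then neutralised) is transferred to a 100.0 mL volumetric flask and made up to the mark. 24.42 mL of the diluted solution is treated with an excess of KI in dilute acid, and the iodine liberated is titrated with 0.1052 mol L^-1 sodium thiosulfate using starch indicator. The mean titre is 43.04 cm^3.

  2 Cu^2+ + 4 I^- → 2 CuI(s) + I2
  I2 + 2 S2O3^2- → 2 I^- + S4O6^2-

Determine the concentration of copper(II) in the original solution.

0.9261 mol/L

n(S2O3^2-) = 0.04304 × 0.1052 = 4.528 × 10^-3 mol
n(I2) = n(S2O3^2-)/2 = 2.264 × 10^-3 mol
From the 2:1 ratio, n(Cu2+) in the aliquot = 2/1 × 2.264 × 10^-3 = 4.528 × 10^-3 mol
[Cu2+]_dilute = 4.528 × 10^-3 / 0.02442 = 0.1854 mol/L
[Cu2+]_original = 0.1854 × 100.0/20.02 = 0.9261 mol/L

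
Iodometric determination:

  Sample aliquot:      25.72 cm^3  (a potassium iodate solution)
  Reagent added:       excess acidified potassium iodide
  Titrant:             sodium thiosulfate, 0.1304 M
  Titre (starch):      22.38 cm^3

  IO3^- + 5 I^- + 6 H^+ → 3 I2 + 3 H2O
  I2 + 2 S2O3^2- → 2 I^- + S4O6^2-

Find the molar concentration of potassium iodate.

n(S2O3^2-) = 0.02238 × 0.1304 = 2.918 × 10^-3 mol
n(I2) = n(S2O3^2-)/2 = 1.459 × 10^-3 mol
From the 1:3 ratio, n(IO3^-) in the aliquot = 1/3 × 1.459 × 10^-3 = 4.864 × 10^-4 mol
[IO3^-] = 4.864 × 10^-4 / 0.02572 = 0.01891 mol/L

0.01891 M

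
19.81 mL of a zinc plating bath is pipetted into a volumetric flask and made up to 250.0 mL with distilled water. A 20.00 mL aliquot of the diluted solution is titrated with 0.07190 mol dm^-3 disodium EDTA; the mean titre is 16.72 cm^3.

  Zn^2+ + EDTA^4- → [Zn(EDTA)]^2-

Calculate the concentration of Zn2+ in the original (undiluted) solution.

0.7586 mol/L

n(EDTA) = 0.01672 × 0.07190 = 1.202 × 10^-3 mol
n(Zn2+) in the aliquot = 1.202 × 10^-3 mol (1:1 ratio)
[Zn2+]_dilute = 1.202 × 10^-3 / 0.02000 = 0.06011 mol/L
Dilution factor = 250.0 / 19.81 = 12.62
[Zn2+]_stock = 0.06011 × 12.62 = 0.7586 mol/L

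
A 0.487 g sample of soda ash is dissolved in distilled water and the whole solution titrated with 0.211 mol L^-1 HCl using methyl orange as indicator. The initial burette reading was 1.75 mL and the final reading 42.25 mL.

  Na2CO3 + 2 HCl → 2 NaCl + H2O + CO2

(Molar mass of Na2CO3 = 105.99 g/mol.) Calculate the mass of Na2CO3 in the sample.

n(HCl) = 0.0405 L × 0.211 mol/L = 8.55 × 10^-3 mol
From the 1:2 ratio, n(Na2CO3) = 1/2 × 8.55 × 10^-3 = 4.27 × 10^-3 mol
mass of Na2CO3 = 4.27 × 10^-3 × 105.99 g/mol = 0.453 g

0.453 g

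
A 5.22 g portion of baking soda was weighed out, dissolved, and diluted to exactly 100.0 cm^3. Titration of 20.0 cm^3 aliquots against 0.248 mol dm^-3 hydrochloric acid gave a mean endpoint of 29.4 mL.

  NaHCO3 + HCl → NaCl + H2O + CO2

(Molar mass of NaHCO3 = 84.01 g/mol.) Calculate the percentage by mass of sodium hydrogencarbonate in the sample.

n(HCl) per titration = 0.0294 × 0.248 = 7.29 × 10^-3 mol
n(NaHCO3) in each aliquot = 7.29 × 10^-3 mol (1:1 ratio)
n(NaHCO3) in the whole flask = 7.29 × 10^-3 × 100.0/20.0 = 0.0365 mol
mass of NaHCO3 = 0.0365 × 84.01 = 3.06 g
% NaHCO3 = 3.06 / 5.22 × 100 = 58.7 %

58.7 %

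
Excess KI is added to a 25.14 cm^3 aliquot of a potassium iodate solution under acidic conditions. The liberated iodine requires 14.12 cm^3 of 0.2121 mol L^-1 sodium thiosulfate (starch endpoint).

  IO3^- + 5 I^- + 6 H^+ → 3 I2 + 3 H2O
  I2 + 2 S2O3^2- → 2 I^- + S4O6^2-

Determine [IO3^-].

n(S2O3^2-) = 0.01412 × 0.2121 = 2.995 × 10^-3 mol
n(I2) = n(S2O3^2-)/2 = 1.497 × 10^-3 mol
From the 1:3 ratio, n(IO3^-) in the aliquot = 1/3 × 1.497 × 10^-3 = 4.991 × 10^-4 mol
[IO3^-] = 4.991 × 10^-4 / 0.02514 = 0.01985 mol/L

0.01985 mol/L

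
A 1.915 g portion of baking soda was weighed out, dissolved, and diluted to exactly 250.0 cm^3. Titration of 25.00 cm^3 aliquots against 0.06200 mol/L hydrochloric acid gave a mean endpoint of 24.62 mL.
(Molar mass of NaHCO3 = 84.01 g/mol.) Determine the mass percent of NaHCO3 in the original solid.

NaHCO3 + HCl → NaCl + H2O + CO2
n(HCl) per titration = 0.02462 × 0.06200 = 1.526 × 10^-3 mol
n(NaHCO3) in each aliquot = 1.526 × 10^-3 mol (1:1 ratio)
n(NaHCO3) in the whole flask = 1.526 × 10^-3 × 250.0/25.00 = 0.01526 mol
mass of NaHCO3 = 0.01526 × 84.01 = 1.282 g
% NaHCO3 = 1.282 / 1.915 × 100 = 66.96 %

66.96 %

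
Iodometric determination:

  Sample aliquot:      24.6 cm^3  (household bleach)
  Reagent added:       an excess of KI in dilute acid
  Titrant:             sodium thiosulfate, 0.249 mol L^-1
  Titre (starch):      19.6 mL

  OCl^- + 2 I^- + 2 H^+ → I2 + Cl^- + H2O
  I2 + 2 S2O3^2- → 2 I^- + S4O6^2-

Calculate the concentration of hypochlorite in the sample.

n(S2O3^2-) = 0.0196 × 0.249 = 4.88 × 10^-3 mol
n(I2) = n(S2O3^2-)/2 = 2.44 × 10^-3 mol
n(OCl^-) in the aliquot = 2.44 × 10^-3 mol (1:1 ratio)
[OCl^-] = 2.44 × 10^-3 / 0.0246 = 0.0992 mol/L

0.0992 mol/L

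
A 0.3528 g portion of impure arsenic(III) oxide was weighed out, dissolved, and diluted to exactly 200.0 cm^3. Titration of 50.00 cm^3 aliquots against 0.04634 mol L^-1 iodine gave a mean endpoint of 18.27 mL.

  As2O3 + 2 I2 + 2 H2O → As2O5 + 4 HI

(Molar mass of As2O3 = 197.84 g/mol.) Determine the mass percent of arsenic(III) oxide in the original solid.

n(I2) per titration = 0.01827 × 0.04634 = 8.466 × 10^-4 mol
From the 1:2 ratio, n(As2O3) in each aliquot = 1/2 × 8.466 × 10^-4 = 4.233 × 10^-4 mol
n(As2O3) in the whole flask = 4.233 × 10^-4 × 200.0/50.00 = 1.693 × 10^-3 mol
mass of As2O3 = 1.693 × 10^-3 × 197.84 = 0.3350 g
% As2O3 = 0.3350 / 0.3528 × 100 = 94.95 %

94.95 %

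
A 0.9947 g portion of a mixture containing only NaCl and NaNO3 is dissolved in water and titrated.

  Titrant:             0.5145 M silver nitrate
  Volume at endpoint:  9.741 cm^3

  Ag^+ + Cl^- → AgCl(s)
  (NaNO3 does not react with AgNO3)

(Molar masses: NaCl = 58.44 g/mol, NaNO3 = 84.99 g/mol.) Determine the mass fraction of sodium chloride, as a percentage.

n(AgNO3) = 0.009741 × 0.5145 = 5.012 × 10^-3 mol
Let x = n(NaCl), y = n(NaNO3).
Titrant: 1x = 5.012 × 10^-3;  mass: 58.44x + 84.99y = 0.9947
Solving, x = 5.012 × 10^-3 mol, y = 8.258 × 10^-3 mol
mass of NaCl = 5.012 × 10^-3 × 58.44 = 0.2929 g
% NaCl = 0.2929 / 0.9947 × 100 = 29.44 %

29.44 %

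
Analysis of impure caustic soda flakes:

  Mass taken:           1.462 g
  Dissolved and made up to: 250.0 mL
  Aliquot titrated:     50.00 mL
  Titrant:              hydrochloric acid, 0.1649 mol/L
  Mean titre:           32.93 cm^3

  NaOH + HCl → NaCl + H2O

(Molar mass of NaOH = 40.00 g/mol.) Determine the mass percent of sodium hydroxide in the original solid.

74.28 %

n(HCl) per titration = 0.03293 × 0.1649 = 5.430 × 10^-3 mol
n(NaOH) in each aliquot = 5.430 × 10^-3 mol (1:1 ratio)
n(NaOH) in the whole flask = 5.430 × 10^-3 × 250.0/50.00 = 0.02715 mol
mass of NaOH = 0.02715 × 40.00 = 1.086 g
% NaOH = 1.086 / 1.462 × 100 = 74.28 %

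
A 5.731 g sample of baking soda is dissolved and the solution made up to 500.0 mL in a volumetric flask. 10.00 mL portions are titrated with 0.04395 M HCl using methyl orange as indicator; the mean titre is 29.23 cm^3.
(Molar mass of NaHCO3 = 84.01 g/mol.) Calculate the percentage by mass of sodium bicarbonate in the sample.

NaHCO3 + HCl → NaCl + H2O + CO2
n(HCl) per titration = 0.02923 × 0.04395 = 1.285 × 10^-3 mol
n(NaHCO3) in each aliquot = 1.285 × 10^-3 mol (1:1 ratio)
n(NaHCO3) in the whole flask = 1.285 × 10^-3 × 500.0/10.00 = 0.06423 mol
mass of NaHCO3 = 0.06423 × 84.01 = 5.396 g
% NaHCO3 = 5.396 / 5.731 × 100 = 94.16 %

94.16 %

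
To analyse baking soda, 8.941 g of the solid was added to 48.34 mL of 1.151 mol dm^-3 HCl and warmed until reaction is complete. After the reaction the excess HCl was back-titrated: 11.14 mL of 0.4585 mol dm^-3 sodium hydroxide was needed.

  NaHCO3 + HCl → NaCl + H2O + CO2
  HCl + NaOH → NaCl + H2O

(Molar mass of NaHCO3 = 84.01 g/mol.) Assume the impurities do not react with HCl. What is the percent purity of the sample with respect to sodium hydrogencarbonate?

n(HCl) added = 0.04834 × 1.151 = 0.05564 mol
n(NaOH) used in back-titration = 0.01114 × 0.4585 = 5.108 × 10^-3 mol
n(HCl) left over = 5.108 × 10^-3 mol (1:1 ratio)
n(HCl) consumed by analyte = 0.05564 − 5.108 × 10^-3 = 0.05053 mol
n(NaHCO3) = 0.05053 mol (1:1 ratio)
mass of NaHCO3 = 0.05053 × 84.01 = 4.245 g
% NaHCO3 = 4.245 / 8.941 × 100 = 47.48 %

47.48 %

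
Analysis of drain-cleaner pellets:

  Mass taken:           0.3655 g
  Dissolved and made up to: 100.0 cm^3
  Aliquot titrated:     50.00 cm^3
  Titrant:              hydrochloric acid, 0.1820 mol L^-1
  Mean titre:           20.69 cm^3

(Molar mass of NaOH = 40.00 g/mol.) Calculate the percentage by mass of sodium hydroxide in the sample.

82.42 %

NaOH + HCl → NaCl + H2O
n(HCl) per titration = 0.02069 × 0.1820 = 3.766 × 10^-3 mol
n(NaOH) in each aliquot = 3.766 × 10^-3 mol (1:1 ratio)
n(NaOH) in the whole flask = 3.766 × 10^-3 × 100.0/50.00 = 7.531 × 10^-3 mol
mass of NaOH = 7.531 × 10^-3 × 40.00 = 0.3012 g
% NaOH = 0.3012 / 0.3655 × 100 = 82.42 %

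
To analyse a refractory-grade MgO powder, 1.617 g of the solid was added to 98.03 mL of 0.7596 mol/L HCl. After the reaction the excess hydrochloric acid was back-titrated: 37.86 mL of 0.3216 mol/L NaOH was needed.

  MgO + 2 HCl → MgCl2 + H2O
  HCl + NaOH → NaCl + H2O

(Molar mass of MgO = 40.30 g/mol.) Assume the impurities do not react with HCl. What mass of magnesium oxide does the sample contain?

n(HCl) added = 0.09803 × 0.7596 = 0.07446 mol
n(NaOH) used in back-titration = 0.03786 × 0.3216 = 0.01218 mol
n(HCl) left over = 0.01218 mol (1:1 ratio)
n(HCl) consumed by analyte = 0.07446 − 0.01218 = 0.06229 mol
From the 1:2 ratio, n(MgO) = 1/2 × 0.06229 = 0.03114 mol
mass of MgO = 0.03114 × 40.30 = 1.255 g

1.255 g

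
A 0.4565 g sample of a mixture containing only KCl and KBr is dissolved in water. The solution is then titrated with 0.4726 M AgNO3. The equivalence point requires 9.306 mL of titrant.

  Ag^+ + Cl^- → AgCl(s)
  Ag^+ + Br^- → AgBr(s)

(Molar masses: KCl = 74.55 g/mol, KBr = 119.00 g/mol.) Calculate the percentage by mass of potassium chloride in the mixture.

n(AgNO3) = 0.009306 × 0.4726 = 4.398 × 10^-3 mol
Let x = n(KCl), y = n(KBr).
Titrant: 1x + 1y = 4.398 × 10^-3;  mass: 74.55x + 119.00y = 0.4565
Solving, x = 1.504 × 10^-3 mol, y = 2.894 × 10^-3 mol
mass of KCl = 1.504 × 10^-3 × 74.55 = 0.1121 g
% KCl = 0.1121 / 0.4565 × 100 = 24.57 %

24.57 %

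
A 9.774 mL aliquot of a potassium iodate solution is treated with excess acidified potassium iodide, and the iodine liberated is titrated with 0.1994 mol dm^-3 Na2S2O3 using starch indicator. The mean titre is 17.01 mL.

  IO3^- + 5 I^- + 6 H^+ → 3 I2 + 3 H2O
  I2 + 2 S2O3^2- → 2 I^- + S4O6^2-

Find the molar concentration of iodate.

n(S2O3^2-) = 0.01701 × 0.1994 = 3.392 × 10^-3 mol
n(I2) = n(S2O3^2-)/2 = 1.696 × 10^-3 mol
From the 1:3 ratio, n(IO3^-) in the aliquot = 1/3 × 1.696 × 10^-3 = 5.653 × 10^-4 mol
[IO3^-] = 5.653 × 10^-4 / 0.009774 = 0.05784 mol/L

0.05784 mol/L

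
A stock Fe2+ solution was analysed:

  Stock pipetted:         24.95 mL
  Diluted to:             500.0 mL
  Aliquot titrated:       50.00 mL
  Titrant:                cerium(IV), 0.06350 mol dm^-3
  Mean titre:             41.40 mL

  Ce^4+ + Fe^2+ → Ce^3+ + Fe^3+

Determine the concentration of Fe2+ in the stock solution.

1.054 mol/L

n(Ce4+) = 0.04140 × 0.06350 = 2.629 × 10^-3 mol
n(Fe2+) in the aliquot = 2.629 × 10^-3 mol (1:1 ratio)
[Fe2+]_dilute = 2.629 × 10^-3 / 0.05000 = 0.05258 mol/L
Dilution factor = 500.0 / 24.95 = 20.04
[Fe2+]_stock = 0.05258 × 20.04 = 1.054 mol/L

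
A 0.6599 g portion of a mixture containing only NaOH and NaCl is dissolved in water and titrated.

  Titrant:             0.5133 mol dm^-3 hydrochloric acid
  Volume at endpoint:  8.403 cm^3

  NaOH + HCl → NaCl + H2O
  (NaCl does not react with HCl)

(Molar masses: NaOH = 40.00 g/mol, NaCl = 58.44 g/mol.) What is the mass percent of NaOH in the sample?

n(HCl) = 0.008403 × 0.5133 = 4.313 × 10^-3 mol
Let x = n(NaOH), y = n(NaCl).
Titrant: 1x = 4.313 × 10^-3;  mass: 40.00x + 58.44y = 0.6599
Solving, x = 4.313 × 10^-3 mol, y = 8.340 × 10^-3 mol
mass of NaOH = 4.313 × 10^-3 × 40.00 = 0.1725 g
% NaOH = 0.1725 / 0.6599 × 100 = 26.14 %

26.14 %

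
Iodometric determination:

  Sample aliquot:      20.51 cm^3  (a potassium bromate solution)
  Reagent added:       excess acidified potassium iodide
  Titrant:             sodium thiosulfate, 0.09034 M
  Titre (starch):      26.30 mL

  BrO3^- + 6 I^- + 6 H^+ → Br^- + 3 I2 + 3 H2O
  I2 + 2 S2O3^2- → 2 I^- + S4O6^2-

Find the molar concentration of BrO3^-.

0.01931 M

n(S2O3^2-) = 0.02630 × 0.09034 = 2.376 × 10^-3 mol
n(I2) = n(S2O3^2-)/2 = 1.188 × 10^-3 mol
From the 1:3 ratio, n(BrO3^-) in the aliquot = 1/3 × 1.188 × 10^-3 = 3.960 × 10^-4 mol
[BrO3^-] = 3.960 × 10^-4 / 0.02051 = 0.01931 mol/L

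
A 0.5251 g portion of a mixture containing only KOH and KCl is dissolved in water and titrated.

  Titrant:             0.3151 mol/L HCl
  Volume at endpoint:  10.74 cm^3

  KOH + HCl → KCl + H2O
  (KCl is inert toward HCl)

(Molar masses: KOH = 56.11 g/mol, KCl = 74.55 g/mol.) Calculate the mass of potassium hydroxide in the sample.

0.1899 g

n(HCl) = 0.01074 × 0.3151 = 3.384 × 10^-3 mol
Let x = n(KOH), y = n(KCl).
Titrant: 1x = 3.384 × 10^-3;  mass: 56.11x + 74.55y = 0.5251
Solving, x = 3.384 × 10^-3 mol, y = 4.496 × 10^-3 mol
mass of KOH = 3.384 × 10^-3 × 56.11 = 0.1899 g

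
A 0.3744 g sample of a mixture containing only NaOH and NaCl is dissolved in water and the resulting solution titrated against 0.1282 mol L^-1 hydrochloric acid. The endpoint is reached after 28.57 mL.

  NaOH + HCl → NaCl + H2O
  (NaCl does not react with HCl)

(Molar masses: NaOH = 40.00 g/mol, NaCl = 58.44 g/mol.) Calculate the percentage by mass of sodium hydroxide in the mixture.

n(HCl) = 0.02857 × 0.1282 = 3.663 × 10^-3 mol
Let x = n(NaOH), y = n(NaCl).
Titrant: 1x = 3.663 × 10^-3;  mass: 40.00x + 58.44y = 0.3744
Solving, x = 3.663 × 10^-3 mol, y = 3.900 × 10^-3 mol
mass of NaOH = 3.663 × 10^-3 × 40.00 = 0.1465 g
% NaOH = 0.1465 / 0.3744 × 100 = 39.13 %

39.13 %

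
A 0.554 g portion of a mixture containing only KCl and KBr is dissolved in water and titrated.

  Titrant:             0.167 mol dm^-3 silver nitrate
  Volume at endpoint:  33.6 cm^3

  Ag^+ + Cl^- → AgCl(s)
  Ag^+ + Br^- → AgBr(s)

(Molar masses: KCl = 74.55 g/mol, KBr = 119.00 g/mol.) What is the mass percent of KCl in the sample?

34.4 %

n(AgNO3) = 0.0336 × 0.167 = 5.61 × 10^-3 mol
Let x = n(KCl), y = n(KBr).
Titrant: 1x + 1y = 5.61 × 10^-3;  mass: 74.55x + 119.00y = 0.554
Solving, x = 2.56 × 10^-3 mol, y = 3.05 × 10^-3 mol
mass of KCl = 2.56 × 10^-3 × 74.55 = 0.191 g
% KCl = 0.191 / 0.554 × 100 = 34.4 %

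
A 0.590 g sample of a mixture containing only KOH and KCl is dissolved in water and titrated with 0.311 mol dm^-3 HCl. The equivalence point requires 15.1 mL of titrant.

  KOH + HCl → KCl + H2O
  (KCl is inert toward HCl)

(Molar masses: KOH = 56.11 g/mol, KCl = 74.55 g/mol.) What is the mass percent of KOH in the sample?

n(HCl) = 0.0151 × 0.311 = 4.70 × 10^-3 mol
Let x = n(KOH), y = n(KCl).
Titrant: 1x = 4.70 × 10^-3;  mass: 56.11x + 74.55y = 0.590
Solving, x = 4.70 × 10^-3 mol, y = 4.38 × 10^-3 mol
mass of KOH = 4.70 × 10^-3 × 56.11 = 0.263 g
% KOH = 0.263 / 0.590 × 100 = 44.7 %

44.7 %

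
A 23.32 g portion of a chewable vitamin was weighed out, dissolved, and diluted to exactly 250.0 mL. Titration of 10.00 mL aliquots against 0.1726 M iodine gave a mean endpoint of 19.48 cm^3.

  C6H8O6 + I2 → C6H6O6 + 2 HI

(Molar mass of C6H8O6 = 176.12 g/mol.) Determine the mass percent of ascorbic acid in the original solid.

63.48 %

n(I2) per titration = 0.01948 × 0.1726 = 3.362 × 10^-3 mol
n(C6H8O6) in each aliquot = 3.362 × 10^-3 mol (1:1 ratio)
n(C6H8O6) in the whole flask = 3.362 × 10^-3 × 250.0/10.00 = 0.08406 mol
mass of C6H8O6 = 0.08406 × 176.12 = 14.80 g
% C6H8O6 = 14.80 / 23.32 × 100 = 63.48 %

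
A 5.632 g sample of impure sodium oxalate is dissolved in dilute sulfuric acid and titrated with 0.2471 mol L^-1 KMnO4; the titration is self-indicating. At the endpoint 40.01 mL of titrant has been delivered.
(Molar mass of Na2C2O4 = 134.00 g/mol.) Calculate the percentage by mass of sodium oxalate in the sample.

2 MnO4^- + 5 C2O4^2- + 16 H^+ → 2 Mn^2+ + 10 CO2 + 8 H2O
n(KMnO4) = 0.04001 L × 0.2471 mol/L = 9.886 × 10^-3 mol
From the 5:2 ratio, n(Na2C2O4) = 5/2 × 9.886 × 10^-3 = 0.02472 mol
mass of Na2C2O4 = 0.02472 × 134.00 g/mol = 3.312 g
% Na2C2O4 = 3.312 / 5.632 × 100 = 58.81 %

58.81 %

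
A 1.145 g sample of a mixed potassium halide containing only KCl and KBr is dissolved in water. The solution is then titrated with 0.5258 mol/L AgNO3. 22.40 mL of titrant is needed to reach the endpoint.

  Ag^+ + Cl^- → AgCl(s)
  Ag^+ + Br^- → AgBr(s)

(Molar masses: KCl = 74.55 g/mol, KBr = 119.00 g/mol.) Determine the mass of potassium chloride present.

0.4303 g

n(AgNO3) = 0.02240 × 0.5258 = 0.01178 mol
Let x = n(KCl), y = n(KBr).
Titrant: 1x + 1y = 0.01178;  mass: 74.55x + 119.00y = 1.145
Solving, x = 5.772 × 10^-3 mol, y = 6.006 × 10^-3 mol
mass of KCl = 5.772 × 10^-3 × 74.55 = 0.4303 g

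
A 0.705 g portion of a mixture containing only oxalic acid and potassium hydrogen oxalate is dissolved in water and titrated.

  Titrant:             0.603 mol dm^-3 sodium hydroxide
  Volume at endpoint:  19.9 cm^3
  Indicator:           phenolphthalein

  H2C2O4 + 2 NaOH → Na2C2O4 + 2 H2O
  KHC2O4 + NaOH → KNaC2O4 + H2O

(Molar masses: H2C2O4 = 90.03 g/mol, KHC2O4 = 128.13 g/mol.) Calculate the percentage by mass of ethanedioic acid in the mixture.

n(NaOH) = 0.0199 × 0.603 = 0.0120 mol
Let x = n(H2C2O4), y = n(KHC2O4).
Titrant: 2x + 1y = 0.0120;  mass: 90.03x + 128.13y = 0.705
Solving, x = 5.01 × 10^-3 mol, y = 1.98 × 10^-3 mol
mass of H2C2O4 = 5.01 × 10^-3 × 90.03 = 0.451 g
% H2C2O4 = 0.451 / 0.705 × 100 = 64.0 %

64.0 %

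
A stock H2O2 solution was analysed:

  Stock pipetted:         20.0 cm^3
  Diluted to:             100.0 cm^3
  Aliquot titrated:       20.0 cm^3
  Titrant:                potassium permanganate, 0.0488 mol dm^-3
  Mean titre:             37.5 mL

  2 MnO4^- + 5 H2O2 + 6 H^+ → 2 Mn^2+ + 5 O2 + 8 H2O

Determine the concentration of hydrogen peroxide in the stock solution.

1.14 mol/L

n(KMnO4) = 0.0375 × 0.0488 = 1.83 × 10^-3 mol
From the 5:2 ratio, n(H2O2) in the aliquot = 5/2 × 1.83 × 10^-3 = 4.58 × 10^-3 mol
[H2O2]_dilute = 4.58 × 10^-3 / 0.0200 = 0.229 mol/L
Dilution factor = 100.0 / 20.0 = 5.000
[H2O2]_stock = 0.229 × 5.000 = 1.14 mol/L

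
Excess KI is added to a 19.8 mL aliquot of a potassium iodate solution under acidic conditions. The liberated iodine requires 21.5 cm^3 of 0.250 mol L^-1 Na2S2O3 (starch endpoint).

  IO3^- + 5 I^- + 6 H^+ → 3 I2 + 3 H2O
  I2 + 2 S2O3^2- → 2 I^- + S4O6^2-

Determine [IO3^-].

n(S2O3^2-) = 0.0215 × 0.250 = 5.37 × 10^-3 mol
n(I2) = n(S2O3^2-)/2 = 2.69 × 10^-3 mol
From the 1:3 ratio, n(IO3^-) in the aliquot = 1/3 × 2.69 × 10^-3 = 8.96 × 10^-4 mol
[IO3^-] = 8.96 × 10^-4 / 0.0198 = 0.0452 mol/L

0.0452 mol/L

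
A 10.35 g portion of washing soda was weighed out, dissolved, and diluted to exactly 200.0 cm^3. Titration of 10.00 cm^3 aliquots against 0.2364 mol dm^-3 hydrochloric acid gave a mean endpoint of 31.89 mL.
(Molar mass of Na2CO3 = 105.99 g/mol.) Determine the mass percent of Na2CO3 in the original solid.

Na2CO3 + 2 HCl → 2 NaCl + H2O + CO2
n(HCl) per titration = 0.03189 × 0.2364 = 7.539 × 10^-3 mol
From the 1:2 ratio, n(Na2CO3) in each aliquot = 1/2 × 7.539 × 10^-3 = 3.769 × 10^-3 mol
n(Na2CO3) in the whole flask = 3.769 × 10^-3 × 200.0/10.00 = 0.07539 mol
mass of Na2CO3 = 0.07539 × 105.99 = 7.990 g
% Na2CO3 = 7.990 / 10.35 × 100 = 77.20 %

77.20 %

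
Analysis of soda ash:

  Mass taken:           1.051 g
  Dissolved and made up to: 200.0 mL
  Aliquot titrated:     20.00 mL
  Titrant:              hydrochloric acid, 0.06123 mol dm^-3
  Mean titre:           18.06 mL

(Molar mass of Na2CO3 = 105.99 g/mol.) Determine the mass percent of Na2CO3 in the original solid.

Na2CO3 + 2 HCl → 2 NaCl + H2O + CO2
n(HCl) per titration = 0.01806 × 0.06123 = 1.106 × 10^-3 mol
From the 1:2 ratio, n(Na2CO3) in each aliquot = 1/2 × 1.106 × 10^-3 = 5.529 × 10^-4 mol
n(Na2CO3) in the whole flask = 5.529 × 10^-4 × 200.0/20.00 = 5.529 × 10^-3 mol
mass of Na2CO3 = 5.529 × 10^-3 × 105.99 = 0.5860 g
% Na2CO3 = 0.5860 / 1.051 × 100 = 55.76 %

55.76 %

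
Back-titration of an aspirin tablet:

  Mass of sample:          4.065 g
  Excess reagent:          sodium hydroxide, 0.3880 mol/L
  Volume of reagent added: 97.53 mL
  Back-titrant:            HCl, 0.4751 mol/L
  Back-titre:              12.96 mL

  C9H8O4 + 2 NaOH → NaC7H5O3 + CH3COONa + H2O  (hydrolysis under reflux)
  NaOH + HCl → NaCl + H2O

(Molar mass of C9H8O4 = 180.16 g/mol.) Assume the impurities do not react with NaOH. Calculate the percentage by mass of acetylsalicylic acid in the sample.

70.21 %

n(NaOH) added = 0.09753 × 0.3880 = 0.03784 mol
n(HCl) used in back-titration = 0.01296 × 0.4751 = 6.157 × 10^-3 mol
n(NaOH) left over = 6.157 × 10^-3 mol (1:1 ratio)
n(NaOH) consumed by analyte = 0.03784 − 6.157 × 10^-3 = 0.03168 mol
From the 1:2 ratio, n(C9H8O4) = 1/2 × 0.03168 = 0.01584 mol
mass of C9H8O4 = 0.01584 × 180.16 = 2.854 g
% C9H8O4 = 2.854 / 4.065 × 100 = 70.21 %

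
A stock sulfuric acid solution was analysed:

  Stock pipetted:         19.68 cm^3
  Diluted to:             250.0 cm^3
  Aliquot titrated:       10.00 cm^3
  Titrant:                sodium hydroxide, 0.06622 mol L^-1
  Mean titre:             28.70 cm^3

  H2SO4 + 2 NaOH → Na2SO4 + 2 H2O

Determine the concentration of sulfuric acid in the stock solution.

1.207 mol/L

n(NaOH) = 0.02870 × 0.06622 = 1.901 × 10^-3 mol
From the 1:2 ratio, n(H2SO4) in the aliquot = 1/2 × 1.901 × 10^-3 = 9.503 × 10^-4 mol
[H2SO4]_dilute = 9.503 × 10^-4 / 0.01000 = 0.09503 mol/L
Dilution factor = 250.0 / 19.68 = 12.70
[H2SO4]_stock = 0.09503 × 12.70 = 1.207 mol/L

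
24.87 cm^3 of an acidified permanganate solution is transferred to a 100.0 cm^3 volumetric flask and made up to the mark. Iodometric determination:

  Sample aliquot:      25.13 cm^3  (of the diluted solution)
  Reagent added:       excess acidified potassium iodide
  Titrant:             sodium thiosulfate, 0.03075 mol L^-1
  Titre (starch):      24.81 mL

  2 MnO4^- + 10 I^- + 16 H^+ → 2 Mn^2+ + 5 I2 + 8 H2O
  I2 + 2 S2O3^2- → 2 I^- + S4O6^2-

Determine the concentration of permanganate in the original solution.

n(S2O3^2-) = 0.02481 × 0.03075 = 7.629 × 10^-4 mol
n(I2) = n(S2O3^2-)/2 = 3.815 × 10^-4 mol
From the 2:5 ratio, n(MnO4^-) in the aliquot = 2/5 × 3.815 × 10^-4 = 1.526 × 10^-4 mol
[MnO4^-]_dilute = 1.526 × 10^-4 / 0.02513 = 0.006072 mol/L
[MnO4^-]_original = 0.006072 × 100.0/24.87 = 0.02441 mol/L

0.02441 mol/L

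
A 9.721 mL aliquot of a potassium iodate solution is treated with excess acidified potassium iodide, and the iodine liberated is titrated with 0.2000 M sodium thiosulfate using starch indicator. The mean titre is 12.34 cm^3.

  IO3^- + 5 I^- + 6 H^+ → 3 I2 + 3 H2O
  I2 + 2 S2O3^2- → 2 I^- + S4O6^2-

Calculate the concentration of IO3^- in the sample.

0.04231 M

n(S2O3^2-) = 0.01234 × 0.2000 = 2.468 × 10^-3 mol
n(I2) = n(S2O3^2-)/2 = 1.234 × 10^-3 mol
From the 1:3 ratio, n(IO3^-) in the aliquot = 1/3 × 1.234 × 10^-3 = 4.113 × 10^-4 mol
[IO3^-] = 4.113 × 10^-4 / 0.009721 = 0.04231 mol/L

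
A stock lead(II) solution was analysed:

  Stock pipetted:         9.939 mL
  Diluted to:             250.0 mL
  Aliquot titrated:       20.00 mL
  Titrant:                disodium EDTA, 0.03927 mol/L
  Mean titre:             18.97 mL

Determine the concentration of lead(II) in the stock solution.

0.9369 mol/L

Pb^2+ + EDTA^4- → [Pb(EDTA)]^2-
n(EDTA) = 0.01897 × 0.03927 = 7.450 × 10^-4 mol
n(Pb2+) in the aliquot = 7.450 × 10^-4 mol (1:1 ratio)
[Pb2+]_dilute = 7.450 × 10^-4 / 0.02000 = 0.03725 mol/L
Dilution factor = 250.0 / 9.939 = 25.15
[Pb2+]_stock = 0.03725 × 25.15 = 0.9369 mol/L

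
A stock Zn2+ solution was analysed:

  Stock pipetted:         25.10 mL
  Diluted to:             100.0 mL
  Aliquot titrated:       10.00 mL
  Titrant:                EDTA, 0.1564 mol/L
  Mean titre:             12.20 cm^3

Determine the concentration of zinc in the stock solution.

0.7602 mol/L

Zn^2+ + EDTA^4- → [Zn(EDTA)]^2-
n(EDTA) = 0.01220 × 0.1564 = 1.908 × 10^-3 mol
n(Zn2+) in the aliquot = 1.908 × 10^-3 mol (1:1 ratio)
[Zn2+]_dilute = 1.908 × 10^-3 / 0.01000 = 0.1908 mol/L
Dilution factor = 100.0 / 25.10 = 3.984
[Zn2+]_stock = 0.1908 × 3.984 = 0.7602 mol/L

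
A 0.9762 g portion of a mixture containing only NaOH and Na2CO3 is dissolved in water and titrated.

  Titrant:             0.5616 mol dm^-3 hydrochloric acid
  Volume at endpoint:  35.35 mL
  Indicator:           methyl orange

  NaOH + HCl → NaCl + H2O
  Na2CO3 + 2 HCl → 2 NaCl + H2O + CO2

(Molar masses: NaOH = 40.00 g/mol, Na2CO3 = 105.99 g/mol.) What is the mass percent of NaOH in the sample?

23.93 %

n(HCl) = 0.03535 × 0.5616 = 0.01985 mol
Let x = n(NaOH), y = n(Na2CO3).
Titrant: 1x + 2y = 0.01985;  mass: 40.00x + 105.99y = 0.9762
Solving, x = 5.840 × 10^-3 mol, y = 7.006 × 10^-3 mol
mass of NaOH = 5.840 × 10^-3 × 40.00 = 0.2336 g
% NaOH = 0.2336 / 0.9762 × 100 = 23.93 %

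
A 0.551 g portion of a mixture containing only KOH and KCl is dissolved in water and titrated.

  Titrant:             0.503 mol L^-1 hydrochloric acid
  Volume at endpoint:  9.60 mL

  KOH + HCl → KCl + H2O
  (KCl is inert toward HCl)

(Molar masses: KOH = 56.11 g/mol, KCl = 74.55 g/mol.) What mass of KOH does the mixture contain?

0.271 g

n(HCl) = 0.00960 × 0.503 = 4.83 × 10^-3 mol
Let x = n(KOH), y = n(KCl).
Titrant: 1x = 4.83 × 10^-3;  mass: 56.11x + 74.55y = 0.551
Solving, x = 4.83 × 10^-3 mol, y = 3.76 × 10^-3 mol
mass of KOH = 4.83 × 10^-3 × 56.11 = 0.271 g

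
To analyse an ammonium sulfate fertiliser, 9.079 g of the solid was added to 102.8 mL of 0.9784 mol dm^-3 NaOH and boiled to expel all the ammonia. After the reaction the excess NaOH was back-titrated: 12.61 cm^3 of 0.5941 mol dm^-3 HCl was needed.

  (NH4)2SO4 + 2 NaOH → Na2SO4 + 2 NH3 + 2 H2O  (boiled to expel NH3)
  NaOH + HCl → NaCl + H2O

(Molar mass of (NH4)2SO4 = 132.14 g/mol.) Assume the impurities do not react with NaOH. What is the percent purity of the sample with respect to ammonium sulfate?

67.74 %

n(NaOH) added = 0.1028 × 0.9784 = 0.1006 mol
n(HCl) used in back-titration = 0.01261 × 0.5941 = 7.492 × 10^-3 mol
n(NaOH) left over = 7.492 × 10^-3 mol (1:1 ratio)
n(NaOH) consumed by analyte = 0.1006 − 7.492 × 10^-3 = 0.09309 mol
From the 1:2 ratio, n((NH4)2SO4) = 1/2 × 0.09309 = 0.04654 mol
mass of (NH4)2SO4 = 0.04654 × 132.14 = 6.150 g
% (NH4)2SO4 = 6.150 / 9.079 × 100 = 67.74 %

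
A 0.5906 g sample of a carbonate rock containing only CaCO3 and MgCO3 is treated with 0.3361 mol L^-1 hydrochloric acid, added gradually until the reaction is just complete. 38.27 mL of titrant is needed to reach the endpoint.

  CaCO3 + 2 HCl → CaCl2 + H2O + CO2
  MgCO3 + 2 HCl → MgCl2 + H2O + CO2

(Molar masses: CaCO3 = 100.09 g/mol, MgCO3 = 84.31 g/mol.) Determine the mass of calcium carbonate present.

n(HCl) = 0.03827 × 0.3361 = 0.01286 mol
Let x = n(CaCO3), y = n(MgCO3).
Titrant: 2x + 2y = 0.01286;  mass: 100.09x + 84.31y = 0.5906
Solving, x = 3.066 × 10^-3 mol, y = 3.365 × 10^-3 mol
mass of CaCO3 = 3.066 × 10^-3 × 100.09 = 0.3069 g

0.3069 g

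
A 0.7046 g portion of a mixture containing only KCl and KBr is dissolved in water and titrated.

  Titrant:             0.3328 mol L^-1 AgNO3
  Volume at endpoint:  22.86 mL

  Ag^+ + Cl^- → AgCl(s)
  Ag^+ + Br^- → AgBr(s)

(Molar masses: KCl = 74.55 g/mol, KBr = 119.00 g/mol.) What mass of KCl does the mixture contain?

n(AgNO3) = 0.02286 × 0.3328 = 7.608 × 10^-3 mol
Let x = n(KCl), y = n(KBr).
Titrant: 1x + 1y = 7.608 × 10^-3;  mass: 74.55x + 119.00y = 0.7046
Solving, x = 4.516 × 10^-3 mol, y = 3.092 × 10^-3 mol
mass of KCl = 4.516 × 10^-3 × 74.55 = 0.3367 g

0.3367 g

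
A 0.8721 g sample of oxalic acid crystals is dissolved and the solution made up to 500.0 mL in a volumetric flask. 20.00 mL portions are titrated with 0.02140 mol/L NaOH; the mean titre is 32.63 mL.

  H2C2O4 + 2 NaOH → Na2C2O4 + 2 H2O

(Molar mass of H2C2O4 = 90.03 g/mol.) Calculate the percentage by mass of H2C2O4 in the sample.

90.11 %

n(NaOH) per titration = 0.03263 × 0.02140 = 6.983 × 10^-4 mol
From the 1:2 ratio, n(H2C2O4) in each aliquot = 1/2 × 6.983 × 10^-4 = 3.491 × 10^-4 mol
n(H2C2O4) in the whole flask = 3.491 × 10^-4 × 500.0/20.00 = 8.729 × 10^-3 mol
mass of H2C2O4 = 8.729 × 10^-3 × 90.03 = 0.7858 g
% H2C2O4 = 0.7858 / 0.8721 × 100 = 90.11 %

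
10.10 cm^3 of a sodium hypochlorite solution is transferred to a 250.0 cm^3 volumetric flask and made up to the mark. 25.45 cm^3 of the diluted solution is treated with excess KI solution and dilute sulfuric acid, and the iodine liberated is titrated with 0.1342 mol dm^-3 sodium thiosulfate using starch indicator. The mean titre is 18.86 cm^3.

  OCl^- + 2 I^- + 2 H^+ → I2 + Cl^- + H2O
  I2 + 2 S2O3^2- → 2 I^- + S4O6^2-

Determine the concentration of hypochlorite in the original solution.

n(S2O3^2-) = 0.01886 × 0.1342 = 2.531 × 10^-3 mol
n(I2) = n(S2O3^2-)/2 = 1.266 × 10^-3 mol
n(OCl^-) in the aliquot = 1.266 × 10^-3 mol (1:1 ratio)
[OCl^-]_dilute = 1.266 × 10^-3 / 0.02545 = 0.04973 mol/L
[OCl^-]_original = 0.04973 × 250.0/10.10 = 1.231 mol/L

1.231 mol/L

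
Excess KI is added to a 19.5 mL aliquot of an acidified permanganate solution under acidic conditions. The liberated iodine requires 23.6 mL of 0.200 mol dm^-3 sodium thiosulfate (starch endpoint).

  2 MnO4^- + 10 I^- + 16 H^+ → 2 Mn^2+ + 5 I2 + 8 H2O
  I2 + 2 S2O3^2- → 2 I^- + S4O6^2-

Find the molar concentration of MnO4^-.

n(S2O3^2-) = 0.0236 × 0.200 = 4.72 × 10^-3 mol
n(I2) = n(S2O3^2-)/2 = 2.36 × 10^-3 mol
From the 2:5 ratio, n(MnO4^-) in the aliquot = 2/5 × 2.36 × 10^-3 = 9.44 × 10^-4 mol
[MnO4^-] = 9.44 × 10^-4 / 0.0195 = 0.0484 mol/L

0.0484 mol/L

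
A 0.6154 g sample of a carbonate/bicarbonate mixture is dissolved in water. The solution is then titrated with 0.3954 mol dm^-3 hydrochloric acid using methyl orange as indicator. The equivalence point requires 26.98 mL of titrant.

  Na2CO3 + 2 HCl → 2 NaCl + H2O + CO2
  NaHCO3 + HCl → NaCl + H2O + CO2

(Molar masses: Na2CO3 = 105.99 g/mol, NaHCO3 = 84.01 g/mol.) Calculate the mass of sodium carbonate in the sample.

0.4798 g

n(HCl) = 0.02698 × 0.3954 = 0.01067 mol
Let x = n(Na2CO3), y = n(NaHCO3).
Titrant: 2x + 1y = 0.01067;  mass: 105.99x + 84.01y = 0.6154
Solving, x = 4.527 × 10^-3 mol, y = 1.614 × 10^-3 mol
mass of Na2CO3 = 4.527 × 10^-3 × 105.99 = 0.4798 g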